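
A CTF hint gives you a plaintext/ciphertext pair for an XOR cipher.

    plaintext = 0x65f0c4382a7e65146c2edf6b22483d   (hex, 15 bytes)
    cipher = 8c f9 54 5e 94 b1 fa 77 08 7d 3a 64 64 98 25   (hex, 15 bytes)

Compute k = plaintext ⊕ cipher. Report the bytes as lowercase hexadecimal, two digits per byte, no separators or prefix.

Since cipher = plaintext ⊕ k, XORing both sides with plaintext gives k = plaintext ⊕ cipher.
65 XOR 8c = e9
f0 XOR f9 = 09
c4 XOR 54 = 90
38 XOR 5e = 66
2a XOR 94 = be
7e XOR b1 = cf
65 XOR fa = 9f
14 XOR 77 = 63
6c XOR 08 = 64
2e XOR 7d = 53
df XOR 3a = e5
6b XOR 64 = 0f
22 XOR 64 = 46
48 XOR 98 = d0
3d XOR 25 = 18

e9099066becf9f636453e50f46d018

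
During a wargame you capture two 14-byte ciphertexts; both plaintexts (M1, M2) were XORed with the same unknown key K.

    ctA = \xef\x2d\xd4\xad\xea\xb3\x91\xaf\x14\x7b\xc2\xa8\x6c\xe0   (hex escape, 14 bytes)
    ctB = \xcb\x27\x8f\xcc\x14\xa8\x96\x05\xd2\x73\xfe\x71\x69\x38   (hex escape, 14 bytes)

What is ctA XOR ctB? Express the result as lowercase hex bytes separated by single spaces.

ctA ⊕ ctB = (M1 ⊕ K) ⊕ (M2 ⊕ K) = M1 ⊕ M2 — the shared key cancels under XOR.
ef ^ cb = 24
2d ^ 27 = 0a
d4 ^ 8f = 5b
ad ^ cc = 61
ea ^ 14 = fe
b3 ^ a8 = 1b
91 ^ 96 = 07
af ^ 05 = aa
14 ^ d2 = c6
7b ^ 73 = 08
c2 ^ fe = 3c
a8 ^ 71 = d9
6c ^ 69 = 05
e0 ^ 38 = d8

24 0a 5b 61 fe 1b 07 aa c6 08 3c d9 05 d8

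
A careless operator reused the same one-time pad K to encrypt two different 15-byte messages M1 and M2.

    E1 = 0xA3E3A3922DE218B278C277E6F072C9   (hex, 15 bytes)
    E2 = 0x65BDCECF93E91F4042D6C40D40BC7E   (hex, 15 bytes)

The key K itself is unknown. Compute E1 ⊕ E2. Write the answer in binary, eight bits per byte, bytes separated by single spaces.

11000110 01011110 01101101 01011101 10111110 00001011 00000111 11110010 00111010 00010100 10110011 11101011 10110000 11001110 10110111

E1 ⊕ E2 = (M1 ⊕ K) ⊕ (M2 ⊕ K) = M1 ⊕ M2 — the shared key cancels under XOR.
a3 XOR 65 = c6
e3 XOR bd = 5e
a3 XOR ce = 6d
92 XOR cf = 5d
2d XOR 93 = be
e2 XOR e9 = 0b
18 XOR 1f = 07
b2 XOR 40 = f2
78 XOR 42 = 3a
c2 XOR d6 = 14
77 XOR c4 = b3
e6 XOR 0d = eb
f0 XOR 40 = b0
72 XOR bc = ce
c9 XOR 7e = b7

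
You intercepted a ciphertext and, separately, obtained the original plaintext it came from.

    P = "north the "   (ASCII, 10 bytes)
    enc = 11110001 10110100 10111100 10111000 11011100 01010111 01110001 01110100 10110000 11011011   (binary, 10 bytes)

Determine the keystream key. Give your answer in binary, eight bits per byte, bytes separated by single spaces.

Since enc = P ⊕ key, XORing both sides with P gives key = P ⊕ enc.
6e XOR f1 = 9f
6f XOR b4 = db
72 XOR bc = ce
74 XOR b8 = cc
68 XOR dc = b4
20 XOR 57 = 77
74 XOR 71 = 05
68 XOR 74 = 1c
65 XOR b0 = d5
20 XOR db = fb

10011111 11011011 11001110 11001100 10110100 01110111 00000101 00011100 11010101 11111011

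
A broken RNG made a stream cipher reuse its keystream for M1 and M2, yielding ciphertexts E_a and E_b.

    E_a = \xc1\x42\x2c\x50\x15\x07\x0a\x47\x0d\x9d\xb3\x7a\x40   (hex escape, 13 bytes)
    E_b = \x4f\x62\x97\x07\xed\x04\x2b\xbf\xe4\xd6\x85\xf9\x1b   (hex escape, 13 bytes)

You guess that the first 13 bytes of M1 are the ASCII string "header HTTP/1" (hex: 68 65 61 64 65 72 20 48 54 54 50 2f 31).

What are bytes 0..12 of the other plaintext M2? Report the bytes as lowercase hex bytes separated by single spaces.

e6 45 da 33 9d 71 01 b0 bd 1f 66 ac 6a

First, E_a ⊕ E_b = (M1 ⊕ K) ⊕ (M2 ⊕ K) = M1 ⊕ M2, so the key drops out. Then M2 = (M1 ⊕ M2) ⊕ M1 over the first 13 bytes.
byte 0: (c1 xor 4f) xor 68 = 8e xor 68 = e6
byte 1: (42 xor 62) xor 65 = 20 xor 65 = 45
byte 2: (2c xor 97) xor 61 = bb xor 61 = da
byte 3: (50 xor 07) xor 64 = 57 xor 64 = 33
byte 4: (15 xor ed) xor 65 = f8 xor 65 = 9d
byte 5: (07 xor 04) xor 72 = 03 xor 72 = 71
byte 6: (0a xor 2b) xor 20 = 21 xor 20 = 01
byte 7: (47 xor bf) xor 48 = f8 xor 48 = b0
byte 8: (0d xor e4) xor 54 = e9 xor 54 = bd
byte 9: (9d xor d6) xor 54 = 4b xor 54 = 1f
byte 10: (b3 xor 85) xor 50 = 36 xor 50 = 66
byte 11: (7a xor f9) xor 2f = 83 xor 2f = ac
byte 12: (40 xor 1b) xor 31 = 5b xor 31 = 6a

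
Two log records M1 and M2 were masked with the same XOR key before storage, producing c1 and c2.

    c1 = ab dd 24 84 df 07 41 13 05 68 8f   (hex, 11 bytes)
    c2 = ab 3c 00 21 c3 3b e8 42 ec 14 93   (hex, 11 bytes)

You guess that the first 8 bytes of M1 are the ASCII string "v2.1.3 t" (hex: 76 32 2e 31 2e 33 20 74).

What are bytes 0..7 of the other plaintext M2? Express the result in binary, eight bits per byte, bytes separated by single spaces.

First, c1 ⊕ c2 = (M1 ⊕ K) ⊕ (M2 ⊕ K) = M1 ⊕ M2, so the key drops out. Then M2 = (M1 ⊕ M2) ⊕ M1 over the first 8 bytes.
byte 0: (ab xor ab) xor 76 = 00 xor 76 = 76
byte 1: (dd xor 3c) xor 32 = e1 xor 32 = d3
byte 2: (24 xor 00) xor 2e = 24 xor 2e = 0a
byte 3: (84 xor 21) xor 31 = a5 xor 31 = 94
byte 4: (df xor c3) xor 2e = 1c xor 2e = 32
byte 5: (07 xor 3b) xor 33 = 3c xor 33 = 0f
byte 6: (41 xor e8) xor 20 = a9 xor 20 = 89
byte 7: (13 xor 42) xor 74 = 51 xor 74 = 25

01110110 11010011 00001010 10010100 00110010 00001111 10001001 00100101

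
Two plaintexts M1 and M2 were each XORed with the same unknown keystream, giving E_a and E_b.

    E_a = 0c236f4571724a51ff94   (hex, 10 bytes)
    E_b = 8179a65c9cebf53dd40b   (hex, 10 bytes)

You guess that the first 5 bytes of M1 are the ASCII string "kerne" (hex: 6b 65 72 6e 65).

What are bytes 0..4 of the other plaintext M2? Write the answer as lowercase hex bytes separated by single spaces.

First, E_a ⊕ E_b = (M1 ⊕ K) ⊕ (M2 ⊕ K) = M1 ⊕ M2, so the key drops out. Then M2 = (M1 ⊕ M2) ⊕ M1 over the first 5 bytes.
byte 0: (0c xor 81) xor 6b = 8d xor 6b = e6
byte 1: (23 xor 79) xor 65 = 5a xor 65 = 3f
byte 2: (6f xor a6) xor 72 = c9 xor 72 = bb
byte 3: (45 xor 5c) xor 6e = 19 xor 6e = 77
byte 4: (71 xor 9c) xor 65 = ed xor 65 = 88

e6 3f bb 77 88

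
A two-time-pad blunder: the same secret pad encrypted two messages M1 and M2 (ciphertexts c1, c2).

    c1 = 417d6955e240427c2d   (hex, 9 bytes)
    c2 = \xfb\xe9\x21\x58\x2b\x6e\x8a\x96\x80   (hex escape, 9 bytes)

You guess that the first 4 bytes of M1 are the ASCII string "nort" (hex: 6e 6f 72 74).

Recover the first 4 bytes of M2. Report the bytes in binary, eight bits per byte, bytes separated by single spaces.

First, c1 ⊕ c2 = (M1 ⊕ K) ⊕ (M2 ⊕ K) = M1 ⊕ M2, so the key drops out. Then M2 = (M1 ⊕ M2) ⊕ M1 over the first 4 bytes.
byte 0: (41 ⊕ fb) ⊕ 6e = ba ⊕ 6e = d4
byte 1: (7d ⊕ e9) ⊕ 6f = 94 ⊕ 6f = fb
byte 2: (69 ⊕ 21) ⊕ 72 = 48 ⊕ 72 = 3a
byte 3: (55 ⊕ 58) ⊕ 74 = 0d ⊕ 74 = 79

11010100 11111011 00111010 01111001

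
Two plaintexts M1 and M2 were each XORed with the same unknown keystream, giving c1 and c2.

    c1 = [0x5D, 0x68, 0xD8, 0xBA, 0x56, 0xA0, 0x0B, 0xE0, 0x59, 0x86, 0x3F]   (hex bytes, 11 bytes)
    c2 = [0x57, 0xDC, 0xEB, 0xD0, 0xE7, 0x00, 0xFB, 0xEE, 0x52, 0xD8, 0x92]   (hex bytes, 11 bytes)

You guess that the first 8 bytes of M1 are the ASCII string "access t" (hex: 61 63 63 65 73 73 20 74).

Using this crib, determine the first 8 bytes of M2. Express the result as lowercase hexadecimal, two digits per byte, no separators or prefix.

6bd7500fc2d3d07a

First, c1 ⊕ c2 = (M1 ⊕ K) ⊕ (M2 ⊕ K) = M1 ⊕ M2, so the key drops out. Then M2 = (M1 ⊕ M2) ⊕ M1 over the first 8 bytes.
byte 0: (5d XOR 57) XOR 61 = 0a XOR 61 = 6b
byte 1: (68 XOR dc) XOR 63 = b4 XOR 63 = d7
byte 2: (d8 XOR eb) XOR 63 = 33 XOR 63 = 50
byte 3: (ba XOR d0) XOR 65 = 6a XOR 65 = 0f
byte 4: (56 XOR e7) XOR 73 = b1 XOR 73 = c2
byte 5: (a0 XOR 00) XOR 73 = a0 XOR 73 = d3
byte 6: (0b XOR fb) XOR 20 = f0 XOR 20 = d0
byte 7: (e0 XOR ee) XOR 74 = 0e XOR 74 = 7a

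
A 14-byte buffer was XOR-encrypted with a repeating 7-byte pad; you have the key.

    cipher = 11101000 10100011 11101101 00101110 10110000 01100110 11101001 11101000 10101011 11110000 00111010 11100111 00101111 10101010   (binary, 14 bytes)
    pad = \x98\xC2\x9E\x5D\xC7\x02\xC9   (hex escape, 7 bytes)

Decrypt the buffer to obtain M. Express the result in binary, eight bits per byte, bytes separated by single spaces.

01110000 01100001 01110011 01110011 01110111 01100100 00100000 01110000 01101001 01101110 01100111 00100000 00101101 01100011

The 7-byte key repeats, so the effective keystream is 98 c2 9e 5d c7 02 c9 98 c2 9e 5d c7 02 c9.
byte 0: e8 ⊕ 98 = 70
byte 1: a3 ⊕ c2 = 61
byte 2: ed ⊕ 9e = 73
byte 3: 2e ⊕ 5d = 73
byte 4: b0 ⊕ c7 = 77
byte 5: 66 ⊕ 02 = 64
byte 6: e9 ⊕ c9 = 20
byte 7: e8 ⊕ 98 = 70
byte 8: ab ⊕ c2 = 69
byte 9: f0 ⊕ 9e = 6e
byte 10: 3a ⊕ 5d = 67
byte 11: e7 ⊕ c7 = 20
byte 12: 2f ⊕ 02 = 2d
byte 13: aa ⊕ c9 = 63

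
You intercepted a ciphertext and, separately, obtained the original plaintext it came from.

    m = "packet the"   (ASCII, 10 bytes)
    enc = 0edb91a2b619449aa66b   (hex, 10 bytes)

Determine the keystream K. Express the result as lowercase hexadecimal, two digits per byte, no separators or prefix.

7ebaf2c9d36d64eece0e

Since enc = m ⊕ K, XORing both sides with m gives K = m ⊕ enc.
70 XOR 0e = 7e
61 XOR db = ba
63 XOR 91 = f2
6b XOR a2 = c9
65 XOR b6 = d3
74 XOR 19 = 6d
20 XOR 44 = 64
74 XOR 9a = ee
68 XOR a6 = ce
65 XOR 6b = 0e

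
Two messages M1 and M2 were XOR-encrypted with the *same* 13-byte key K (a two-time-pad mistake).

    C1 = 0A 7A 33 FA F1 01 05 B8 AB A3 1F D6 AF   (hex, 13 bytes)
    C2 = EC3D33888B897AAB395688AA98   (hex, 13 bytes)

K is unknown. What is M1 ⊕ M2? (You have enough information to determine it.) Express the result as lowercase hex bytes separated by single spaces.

e6 47 00 72 7a 88 7f 13 92 f5 97 7c 37

C1 ⊕ C2 = (M1 ⊕ K) ⊕ (M2 ⊕ K) = M1 ⊕ M2 — the shared key cancels under XOR.
0a xor ec = e6
7a xor 3d = 47
33 xor 33 = 00
fa xor 88 = 72
f1 xor 8b = 7a
01 xor 89 = 88
05 xor 7a = 7f
b8 xor ab = 13
ab xor 39 = 92
a3 xor 56 = f5
1f xor 88 = 97
d6 xor aa = 7c
af xor 98 = 37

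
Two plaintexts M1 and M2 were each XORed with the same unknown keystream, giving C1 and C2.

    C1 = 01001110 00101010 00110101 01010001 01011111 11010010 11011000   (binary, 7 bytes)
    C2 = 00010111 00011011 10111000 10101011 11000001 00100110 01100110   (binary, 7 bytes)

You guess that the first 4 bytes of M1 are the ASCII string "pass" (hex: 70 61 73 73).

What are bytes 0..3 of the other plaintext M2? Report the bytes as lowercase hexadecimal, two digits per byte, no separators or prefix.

First, C1 ⊕ C2 = (M1 ⊕ K) ⊕ (M2 ⊕ K) = M1 ⊕ M2, so the key drops out. Then M2 = (M1 ⊕ M2) ⊕ M1 over the first 4 bytes.
byte 0: (4e ^ 17) ^ 70 = 59 ^ 70 = 29
byte 1: (2a ^ 1b) ^ 61 = 31 ^ 61 = 50
byte 2: (35 ^ b8) ^ 73 = 8d ^ 73 = fe
byte 3: (51 ^ ab) ^ 73 = fa ^ 73 = 89

2950fe89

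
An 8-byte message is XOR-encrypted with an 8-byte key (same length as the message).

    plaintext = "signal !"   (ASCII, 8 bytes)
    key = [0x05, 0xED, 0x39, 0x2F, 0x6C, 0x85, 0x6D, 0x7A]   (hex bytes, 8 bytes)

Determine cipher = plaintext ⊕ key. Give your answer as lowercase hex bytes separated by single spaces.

XOR is its own inverse, so applying the key byte-wise gives the result directly.
byte 0: 73 XOR 05 = 76
byte 1: 69 XOR ed = 84
byte 2: 67 XOR 39 = 5e
byte 3: 6e XOR 2f = 41
byte 4: 61 XOR 6c = 0d
byte 5: 6c XOR 85 = e9
byte 6: 20 XOR 6d = 4d
byte 7: 21 XOR 7a = 5b

76 84 5e 41 0d e9 4d 5b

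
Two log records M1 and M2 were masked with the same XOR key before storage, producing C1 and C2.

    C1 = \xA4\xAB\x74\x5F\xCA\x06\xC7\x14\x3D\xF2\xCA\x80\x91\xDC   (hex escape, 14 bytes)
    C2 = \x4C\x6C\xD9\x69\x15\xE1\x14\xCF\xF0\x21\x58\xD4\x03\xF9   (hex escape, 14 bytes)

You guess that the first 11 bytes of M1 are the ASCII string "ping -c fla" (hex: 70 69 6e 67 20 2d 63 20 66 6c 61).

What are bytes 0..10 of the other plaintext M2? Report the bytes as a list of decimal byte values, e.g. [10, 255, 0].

First, C1 ⊕ C2 = (M1 ⊕ K) ⊕ (M2 ⊕ K) = M1 ⊕ M2, so the key drops out. Then M2 = (M1 ⊕ M2) ⊕ M1 over the first 11 bytes.
byte 0: (a4 XOR 4c) XOR 70 = e8 XOR 70 = 98
byte 1: (ab XOR 6c) XOR 69 = c7 XOR 69 = ae
byte 2: (74 XOR d9) XOR 6e = ad XOR 6e = c3
byte 3: (5f XOR 69) XOR 67 = 36 XOR 67 = 51
byte 4: (ca XOR 15) XOR 20 = df XOR 20 = ff
byte 5: (06 XOR e1) XOR 2d = e7 XOR 2d = ca
byte 6: (c7 XOR 14) XOR 63 = d3 XOR 63 = b0
byte 7: (14 XOR cf) XOR 20 = db XOR 20 = fb
byte 8: (3d XOR f0) XOR 66 = cd XOR 66 = ab
byte 9: (f2 XOR 21) XOR 6c = d3 XOR 6c = bf
byte 10: (ca XOR 58) XOR 61 = 92 XOR 61 = f3

[152, 174, 195, 81, 255, 202, 176, 251, 171, 191, 243]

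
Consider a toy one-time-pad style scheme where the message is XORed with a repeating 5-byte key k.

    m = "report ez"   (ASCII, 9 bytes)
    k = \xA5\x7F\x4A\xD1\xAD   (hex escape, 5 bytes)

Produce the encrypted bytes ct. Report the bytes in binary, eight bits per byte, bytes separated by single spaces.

11010111 00011010 00111010 10111110 11011111 11010001 01011111 00101111 10101011

The 5-byte key repeats, so the effective keystream is a5 7f 4a d1 ad a5 7f 4a d1.
byte 0: 72 ⊕ a5 = d7
byte 1: 65 ⊕ 7f = 1a
byte 2: 70 ⊕ 4a = 3a
byte 3: 6f ⊕ d1 = be
byte 4: 72 ⊕ ad = df
byte 5: 74 ⊕ a5 = d1
byte 6: 20 ⊕ 7f = 5f
byte 7: 65 ⊕ 4a = 2f
byte 8: 7a ⊕ d1 = ab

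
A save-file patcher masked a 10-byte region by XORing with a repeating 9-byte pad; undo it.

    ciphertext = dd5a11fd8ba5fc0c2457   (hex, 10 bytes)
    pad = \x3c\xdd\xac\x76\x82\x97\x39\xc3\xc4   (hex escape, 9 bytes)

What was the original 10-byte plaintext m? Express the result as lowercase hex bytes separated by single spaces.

e1 87 bd 8b 09 32 c5 cf e0 6b

The 9-byte key repeats, so the effective keystream is 3c dd ac 76 82 97 39 c3 c4 3c.
byte 0: 11011101 xor 00111100 = 11100001
byte 1: 01011010 xor 11011101 = 10000111
byte 2: 00010001 xor 10101100 = 10111101
byte 3: 11111101 xor 01110110 = 10001011
byte 4: 10001011 xor 10000010 = 00001001
byte 5: 10100101 xor 10010111 = 00110010
byte 6: 11111100 xor 00111001 = 11000101
byte 7: 00001100 xor 11000011 = 11001111
byte 8: 00100100 xor 11000100 = 11100000
byte 9: 01010111 xor 00111100 = 01101011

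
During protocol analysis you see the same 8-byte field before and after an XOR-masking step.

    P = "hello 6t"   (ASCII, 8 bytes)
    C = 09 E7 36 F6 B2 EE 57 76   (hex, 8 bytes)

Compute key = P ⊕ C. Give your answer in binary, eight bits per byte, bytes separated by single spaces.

Since C = P ⊕ key, XORing both sides with P gives key = P ⊕ C.
68 ⊕ 09 = 61
65 ⊕ e7 = 82
6c ⊕ 36 = 5a
6c ⊕ f6 = 9a
6f ⊕ b2 = dd
20 ⊕ ee = ce
36 ⊕ 57 = 61
74 ⊕ 76 = 02

01100001 10000010 01011010 10011010 11011101 11001110 01100001 00000010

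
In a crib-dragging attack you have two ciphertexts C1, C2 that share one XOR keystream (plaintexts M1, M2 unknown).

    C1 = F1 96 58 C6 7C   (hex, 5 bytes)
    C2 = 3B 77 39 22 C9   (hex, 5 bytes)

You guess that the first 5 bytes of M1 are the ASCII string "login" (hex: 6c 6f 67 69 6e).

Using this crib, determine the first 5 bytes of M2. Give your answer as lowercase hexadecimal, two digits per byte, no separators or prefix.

a68e068ddb

First, C1 ⊕ C2 = (M1 ⊕ K) ⊕ (M2 ⊕ K) = M1 ⊕ M2, so the key drops out. Then M2 = (M1 ⊕ M2) ⊕ M1 over the first 5 bytes.
byte 0: (f1 ⊕ 3b) ⊕ 6c = ca ⊕ 6c = a6
byte 1: (96 ⊕ 77) ⊕ 6f = e1 ⊕ 6f = 8e
byte 2: (58 ⊕ 39) ⊕ 67 = 61 ⊕ 67 = 06
byte 3: (c6 ⊕ 22) ⊕ 69 = e4 ⊕ 69 = 8d
byte 4: (7c ⊕ c9) ⊕ 6e = b5 ⊕ 6e = db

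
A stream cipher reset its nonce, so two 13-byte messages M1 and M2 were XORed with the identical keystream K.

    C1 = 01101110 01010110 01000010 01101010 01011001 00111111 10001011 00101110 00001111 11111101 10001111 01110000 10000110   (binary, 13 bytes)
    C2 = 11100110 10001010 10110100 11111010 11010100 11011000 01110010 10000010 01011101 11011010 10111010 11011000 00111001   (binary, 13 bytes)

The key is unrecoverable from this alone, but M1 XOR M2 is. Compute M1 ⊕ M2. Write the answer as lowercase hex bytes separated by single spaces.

88 dc f6 90 8d e7 f9 ac 52 27 35 a8 bf

C1 ⊕ C2 = (M1 ⊕ K) ⊕ (M2 ⊕ K) = M1 ⊕ M2 — the shared key cancels under XOR.
byte 0: 6e xor e6 = 88
byte 1: 56 xor 8a = dc
byte 2: 42 xor b4 = f6
byte 3: 6a xor fa = 90
byte 4: 59 xor d4 = 8d
byte 5: 3f xor d8 = e7
byte 6: 8b xor 72 = f9
byte 7: 2e xor 82 = ac
byte 8: 0f xor 5d = 52
byte 9: fd xor da = 27
byte 10: 8f xor ba = 35
byte 11: 70 xor d8 = a8
byte 12: 86 xor 39 = bf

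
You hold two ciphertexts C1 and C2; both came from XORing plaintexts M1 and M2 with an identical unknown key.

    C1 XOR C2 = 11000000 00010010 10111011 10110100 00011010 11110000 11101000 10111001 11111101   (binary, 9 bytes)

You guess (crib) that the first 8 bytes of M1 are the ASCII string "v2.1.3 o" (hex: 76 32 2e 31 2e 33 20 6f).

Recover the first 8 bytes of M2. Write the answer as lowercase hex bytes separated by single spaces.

Since C1 ⊕ C2 = M1 ⊕ M2, XORing with the guessed M1 bytes yields the corresponding M2 bytes: M2 = (C1 ⊕ C2) ⊕ M1.
192 ^ 118 = 182
 18 ^  50 =  32
187 ^  46 = 149
180 ^  49 = 133
 26 ^  46 =  52
240 ^  51 = 195
232 ^  32 = 200
185 ^ 111 = 214

b6 20 95 85 34 c3 c8 d6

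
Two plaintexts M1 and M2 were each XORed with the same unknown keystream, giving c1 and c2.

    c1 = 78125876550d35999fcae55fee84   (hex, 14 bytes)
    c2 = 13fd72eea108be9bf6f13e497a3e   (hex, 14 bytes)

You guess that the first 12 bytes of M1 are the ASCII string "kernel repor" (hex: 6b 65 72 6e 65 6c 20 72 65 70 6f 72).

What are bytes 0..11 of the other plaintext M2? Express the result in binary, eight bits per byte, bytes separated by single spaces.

00000000 10001010 01011000 11110110 10010001 01101001 10101011 01110000 00001100 01001011 10110100 01100100

First, c1 ⊕ c2 = (M1 ⊕ K) ⊕ (M2 ⊕ K) = M1 ⊕ M2, so the key drops out. Then M2 = (M1 ⊕ M2) ⊕ M1 over the first 12 bytes.
byte 0: (78 XOR 13) XOR 6b = 6b XOR 6b = 00
byte 1: (12 XOR fd) XOR 65 = ef XOR 65 = 8a
byte 2: (58 XOR 72) XOR 72 = 2a XOR 72 = 58
byte 3: (76 XOR ee) XOR 6e = 98 XOR 6e = f6
byte 4: (55 XOR a1) XOR 65 = f4 XOR 65 = 91
byte 5: (0d XOR 08) XOR 6c = 05 XOR 6c = 69
byte 6: (35 XOR be) XOR 20 = 8b XOR 20 = ab
byte 7: (99 XOR 9b) XOR 72 = 02 XOR 72 = 70
byte 8: (9f XOR f6) XOR 65 = 69 XOR 65 = 0c
byte 9: (ca XOR f1) XOR 70 = 3b XOR 70 = 4b
byte 10: (e5 XOR 3e) XOR 6f = db XOR 6f = b4
byte 11: (5f XOR 49) XOR 72 = 16 XOR 72 = 64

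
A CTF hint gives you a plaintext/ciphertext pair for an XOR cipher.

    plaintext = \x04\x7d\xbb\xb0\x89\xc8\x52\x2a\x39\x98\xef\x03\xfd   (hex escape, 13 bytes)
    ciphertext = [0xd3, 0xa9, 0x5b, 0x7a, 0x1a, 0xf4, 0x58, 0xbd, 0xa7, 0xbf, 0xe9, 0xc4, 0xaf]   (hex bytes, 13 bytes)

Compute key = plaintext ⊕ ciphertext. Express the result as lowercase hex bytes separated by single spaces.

Since ciphertext = plaintext ⊕ key, XORing both sides with plaintext gives key = plaintext ⊕ ciphertext.
byte 0: 00000100 ^ 11010011 = 11010111
byte 1: 01111101 ^ 10101001 = 11010100
byte 2: 10111011 ^ 01011011 = 11100000
byte 3: 10110000 ^ 01111010 = 11001010
byte 4: 10001001 ^ 00011010 = 10010011
byte 5: 11001000 ^ 11110100 = 00111100
byte 6: 01010010 ^ 01011000 = 00001010
byte 7: 00101010 ^ 10111101 = 10010111
byte 8: 00111001 ^ 10100111 = 10011110
byte 9: 10011000 ^ 10111111 = 00100111
byte 10: 11101111 ^ 11101001 = 00000110
byte 11: 00000011 ^ 11000100 = 11000111
byte 12: 11111101 ^ 10101111 = 01010010

d7 d4 e0 ca 93 3c 0a 97 9e 27 06 c7 52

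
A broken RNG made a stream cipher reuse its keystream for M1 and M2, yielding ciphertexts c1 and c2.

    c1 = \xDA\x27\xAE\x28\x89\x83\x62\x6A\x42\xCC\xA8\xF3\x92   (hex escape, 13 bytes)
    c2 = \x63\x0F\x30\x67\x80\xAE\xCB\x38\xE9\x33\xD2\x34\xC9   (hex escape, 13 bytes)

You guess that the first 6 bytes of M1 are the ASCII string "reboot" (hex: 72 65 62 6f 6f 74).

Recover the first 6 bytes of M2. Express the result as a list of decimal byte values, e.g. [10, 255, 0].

First, c1 ⊕ c2 = (M1 ⊕ K) ⊕ (M2 ⊕ K) = M1 ⊕ M2, so the key drops out. Then M2 = (M1 ⊕ M2) ⊕ M1 over the first 6 bytes.
byte 0: (da ⊕ 63) ⊕ 72 = b9 ⊕ 72 = cb
byte 1: (27 ⊕ 0f) ⊕ 65 = 28 ⊕ 65 = 4d
byte 2: (ae ⊕ 30) ⊕ 62 = 9e ⊕ 62 = fc
byte 3: (28 ⊕ 67) ⊕ 6f = 4f ⊕ 6f = 20
byte 4: (89 ⊕ 80) ⊕ 6f = 09 ⊕ 6f = 66
byte 5: (83 ⊕ ae) ⊕ 74 = 2d ⊕ 74 = 59

[203, 77, 252, 32, 102, 89]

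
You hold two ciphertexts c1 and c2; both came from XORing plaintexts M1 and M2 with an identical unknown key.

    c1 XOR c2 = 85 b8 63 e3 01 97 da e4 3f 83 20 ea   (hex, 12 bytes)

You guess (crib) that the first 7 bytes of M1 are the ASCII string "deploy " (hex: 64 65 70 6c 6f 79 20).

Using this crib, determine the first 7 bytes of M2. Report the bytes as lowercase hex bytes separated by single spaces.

Since c1 ⊕ c2 = M1 ⊕ M2, XORing with the guessed M1 bytes yields the corresponding M2 bytes: M2 = (c1 ⊕ c2) ⊕ M1.
85 xor 64 = e1
b8 xor 65 = dd
63 xor 70 = 13
e3 xor 6c = 8f
01 xor 6f = 6e
97 xor 79 = ee
da xor 20 = fa

e1 dd 13 8f 6e ee fa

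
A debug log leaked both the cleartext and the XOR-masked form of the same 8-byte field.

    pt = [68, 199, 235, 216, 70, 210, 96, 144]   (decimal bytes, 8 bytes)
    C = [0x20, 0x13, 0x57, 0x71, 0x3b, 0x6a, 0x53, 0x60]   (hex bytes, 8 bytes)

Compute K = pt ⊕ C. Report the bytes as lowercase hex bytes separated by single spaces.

Since C = pt ⊕ K, XORing both sides with pt gives K = pt ⊕ C.
byte 0: 44 ^ 20 = 64
byte 1: c7 ^ 13 = d4
byte 2: eb ^ 57 = bc
byte 3: d8 ^ 71 = a9
byte 4: 46 ^ 3b = 7d
byte 5: d2 ^ 6a = b8
byte 6: 60 ^ 53 = 33
byte 7: 90 ^ 60 = f0

64 d4 bc a9 7d b8 33 f0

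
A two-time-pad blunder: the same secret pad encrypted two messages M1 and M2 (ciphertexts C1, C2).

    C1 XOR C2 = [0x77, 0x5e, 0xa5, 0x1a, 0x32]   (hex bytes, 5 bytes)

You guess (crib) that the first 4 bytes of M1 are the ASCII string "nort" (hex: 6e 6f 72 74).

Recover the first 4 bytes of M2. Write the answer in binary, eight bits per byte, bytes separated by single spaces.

Since C1 ⊕ C2 = M1 ⊕ M2, XORing with the guessed M1 bytes yields the corresponding M2 bytes: M2 = (C1 ⊕ C2) ⊕ M1.
01110111 ⊕ 01101110 = 00011001
01011110 ⊕ 01101111 = 00110001
10100101 ⊕ 01110010 = 11010111
00011010 ⊕ 01110100 = 01101110

00011001 00110001 11010111 01101110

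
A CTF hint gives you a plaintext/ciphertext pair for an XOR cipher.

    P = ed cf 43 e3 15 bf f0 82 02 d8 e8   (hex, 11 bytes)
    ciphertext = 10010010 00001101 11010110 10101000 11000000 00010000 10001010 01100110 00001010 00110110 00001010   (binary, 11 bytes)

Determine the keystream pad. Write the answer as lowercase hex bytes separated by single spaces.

Since ciphertext = P ⊕ pad, XORing both sides with P gives pad = P ⊕ ciphertext.
byte 0: ed xor 92 = 7f
byte 1: cf xor 0d = c2
byte 2: 43 xor d6 = 95
byte 3: e3 xor a8 = 4b
byte 4: 15 xor c0 = d5
byte 5: bf xor 10 = af
byte 6: f0 xor 8a = 7a
byte 7: 82 xor 66 = e4
byte 8: 02 xor 0a = 08
byte 9: d8 xor 36 = ee
byte 10: e8 xor 0a = e2

7f c2 95 4b d5 af 7a e4 08 ee e2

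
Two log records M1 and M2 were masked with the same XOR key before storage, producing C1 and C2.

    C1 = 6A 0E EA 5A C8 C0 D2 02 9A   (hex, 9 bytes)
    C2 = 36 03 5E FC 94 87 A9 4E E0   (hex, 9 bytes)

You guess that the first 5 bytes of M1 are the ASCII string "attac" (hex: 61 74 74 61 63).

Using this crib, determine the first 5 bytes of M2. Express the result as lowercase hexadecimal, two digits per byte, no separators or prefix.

First, C1 ⊕ C2 = (M1 ⊕ K) ⊕ (M2 ⊕ K) = M1 ⊕ M2, so the key drops out. Then M2 = (M1 ⊕ M2) ⊕ M1 over the first 5 bytes.
byte 0: (6a xor 36) xor 61 = 5c xor 61 = 3d
byte 1: (0e xor 03) xor 74 = 0d xor 74 = 79
byte 2: (ea xor 5e) xor 74 = b4 xor 74 = c0
byte 3: (5a xor fc) xor 61 = a6 xor 61 = c7
byte 4: (c8 xor 94) xor 63 = 5c xor 63 = 3f

3d79c0c73f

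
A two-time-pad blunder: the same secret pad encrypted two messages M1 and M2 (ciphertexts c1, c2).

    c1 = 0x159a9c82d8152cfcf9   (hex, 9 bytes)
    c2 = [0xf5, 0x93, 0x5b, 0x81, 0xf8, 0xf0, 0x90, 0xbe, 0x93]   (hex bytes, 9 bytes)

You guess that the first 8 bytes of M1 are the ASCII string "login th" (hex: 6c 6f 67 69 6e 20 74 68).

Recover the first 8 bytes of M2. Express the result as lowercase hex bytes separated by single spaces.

First, c1 ⊕ c2 = (M1 ⊕ K) ⊕ (M2 ⊕ K) = M1 ⊕ M2, so the key drops out. Then M2 = (M1 ⊕ M2) ⊕ M1 over the first 8 bytes.
byte 0: (15 ⊕ f5) ⊕ 6c = e0 ⊕ 6c = 8c
byte 1: (9a ⊕ 93) ⊕ 6f = 09 ⊕ 6f = 66
byte 2: (9c ⊕ 5b) ⊕ 67 = c7 ⊕ 67 = a0
byte 3: (82 ⊕ 81) ⊕ 69 = 03 ⊕ 69 = 6a
byte 4: (d8 ⊕ f8) ⊕ 6e = 20 ⊕ 6e = 4e
byte 5: (15 ⊕ f0) ⊕ 20 = e5 ⊕ 20 = c5
byte 6: (2c ⊕ 90) ⊕ 74 = bc ⊕ 74 = c8
byte 7: (fc ⊕ be) ⊕ 68 = 42 ⊕ 68 = 2a

8c 66 a0 6a 4e c5 c8 2a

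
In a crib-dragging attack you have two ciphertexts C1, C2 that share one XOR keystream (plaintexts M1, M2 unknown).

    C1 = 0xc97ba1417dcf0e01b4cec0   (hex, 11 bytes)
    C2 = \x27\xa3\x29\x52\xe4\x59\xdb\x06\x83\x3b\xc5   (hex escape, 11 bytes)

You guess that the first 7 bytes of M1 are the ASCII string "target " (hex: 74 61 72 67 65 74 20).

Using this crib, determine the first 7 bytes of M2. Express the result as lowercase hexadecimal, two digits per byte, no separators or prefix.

First, C1 ⊕ C2 = (M1 ⊕ K) ⊕ (M2 ⊕ K) = M1 ⊕ M2, so the key drops out. Then M2 = (M1 ⊕ M2) ⊕ M1 over the first 7 bytes.
byte 0: (c9 xor 27) xor 74 = ee xor 74 = 9a
byte 1: (7b xor a3) xor 61 = d8 xor 61 = b9
byte 2: (a1 xor 29) xor 72 = 88 xor 72 = fa
byte 3: (41 xor 52) xor 67 = 13 xor 67 = 74
byte 4: (7d xor e4) xor 65 = 99 xor 65 = fc
byte 5: (cf xor 59) xor 74 = 96 xor 74 = e2
byte 6: (0e xor db) xor 20 = d5 xor 20 = f5

9ab9fa74fce2f5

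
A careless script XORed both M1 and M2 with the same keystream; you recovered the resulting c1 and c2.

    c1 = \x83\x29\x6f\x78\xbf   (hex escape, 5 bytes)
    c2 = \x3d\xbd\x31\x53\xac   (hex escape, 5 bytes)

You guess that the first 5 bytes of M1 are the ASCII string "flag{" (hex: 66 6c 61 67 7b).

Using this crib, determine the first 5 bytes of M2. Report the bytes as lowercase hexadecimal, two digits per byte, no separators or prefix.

d8f83f4c68

First, c1 ⊕ c2 = (M1 ⊕ K) ⊕ (M2 ⊕ K) = M1 ⊕ M2, so the key drops out. Then M2 = (M1 ⊕ M2) ⊕ M1 over the first 5 bytes.
byte 0: (83 ⊕ 3d) ⊕ 66 = be ⊕ 66 = d8
byte 1: (29 ⊕ bd) ⊕ 6c = 94 ⊕ 6c = f8
byte 2: (6f ⊕ 31) ⊕ 61 = 5e ⊕ 61 = 3f
byte 3: (78 ⊕ 53) ⊕ 67 = 2b ⊕ 67 = 4c
byte 4: (bf ⊕ ac) ⊕ 7b = 13 ⊕ 7b = 68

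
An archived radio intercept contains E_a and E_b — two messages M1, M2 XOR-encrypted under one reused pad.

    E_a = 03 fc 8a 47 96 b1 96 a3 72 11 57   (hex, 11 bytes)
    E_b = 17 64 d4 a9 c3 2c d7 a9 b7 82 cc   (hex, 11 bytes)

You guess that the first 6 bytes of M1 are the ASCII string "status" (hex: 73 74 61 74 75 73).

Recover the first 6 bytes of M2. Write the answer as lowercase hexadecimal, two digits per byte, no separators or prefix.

First, E_a ⊕ E_b = (M1 ⊕ K) ⊕ (M2 ⊕ K) = M1 ⊕ M2, so the key drops out. Then M2 = (M1 ⊕ M2) ⊕ M1 over the first 6 bytes.
byte 0: (03 xor 17) xor 73 = 14 xor 73 = 67
byte 1: (fc xor 64) xor 74 = 98 xor 74 = ec
byte 2: (8a xor d4) xor 61 = 5e xor 61 = 3f
byte 3: (47 xor a9) xor 74 = ee xor 74 = 9a
byte 4: (96 xor c3) xor 75 = 55 xor 75 = 20
byte 5: (b1 xor 2c) xor 73 = 9d xor 73 = ee

67ec3f9a20ee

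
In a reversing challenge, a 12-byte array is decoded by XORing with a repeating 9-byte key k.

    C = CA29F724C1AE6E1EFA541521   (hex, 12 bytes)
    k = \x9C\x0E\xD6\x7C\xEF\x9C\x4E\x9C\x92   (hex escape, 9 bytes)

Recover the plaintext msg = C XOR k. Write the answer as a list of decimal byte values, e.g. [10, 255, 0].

[86, 39, 33, 88, 46, 50, 32, 130, 104, 200, 27, 247]

The 9-byte key repeats, so the effective keystream is 9c 0e d6 7c ef 9c 4e 9c 92 9c 0e d6.
byte 0: 202 xor 156 =  86
byte 1:  41 xor  14 =  39
byte 2: 247 xor 214 =  33
byte 3:  36 xor 124 =  88
byte 4: 193 xor 239 =  46
byte 5: 174 xor 156 =  50
byte 6: 110 xor  78 =  32
byte 7:  30 xor 156 = 130
byte 8: 250 xor 146 = 104
byte 9:  84 xor 156 = 200
byte 10:  21 xor  14 =  27
byte 11:  33 xor 214 = 247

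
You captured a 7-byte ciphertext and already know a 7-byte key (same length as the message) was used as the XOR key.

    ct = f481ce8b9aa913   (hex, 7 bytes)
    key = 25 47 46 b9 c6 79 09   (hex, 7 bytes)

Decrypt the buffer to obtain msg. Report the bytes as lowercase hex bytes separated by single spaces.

d1 c6 88 32 5c d0 1a

f4 xor 25 = d1
81 xor 47 = c6
ce xor 46 = 88
8b xor b9 = 32
9a xor c6 = 5c
a9 xor 79 = d0
13 xor 09 = 1a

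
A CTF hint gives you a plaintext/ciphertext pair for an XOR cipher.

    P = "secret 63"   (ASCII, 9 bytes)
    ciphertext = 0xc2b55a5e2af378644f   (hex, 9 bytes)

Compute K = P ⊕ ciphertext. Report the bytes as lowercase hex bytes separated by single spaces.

b1 d0 39 2c 4f 87 58 52 7c

Since ciphertext = P ⊕ K, XORing both sides with P gives K = P ⊕ ciphertext.
byte 0: 73 xor c2 = b1
byte 1: 65 xor b5 = d0
byte 2: 63 xor 5a = 39
byte 3: 72 xor 5e = 2c
byte 4: 65 xor 2a = 4f
byte 5: 74 xor f3 = 87
byte 6: 20 xor 78 = 58
byte 7: 36 xor 64 = 52
byte 8: 33 xor 4f = 7c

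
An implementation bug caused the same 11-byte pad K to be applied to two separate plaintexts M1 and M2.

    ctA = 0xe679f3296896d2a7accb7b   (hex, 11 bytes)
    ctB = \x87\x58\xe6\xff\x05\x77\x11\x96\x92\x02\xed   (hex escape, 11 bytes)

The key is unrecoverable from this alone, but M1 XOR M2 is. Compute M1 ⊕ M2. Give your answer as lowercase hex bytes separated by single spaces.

61 21 15 d6 6d e1 c3 31 3e c9 96

ctA ⊕ ctB = (M1 ⊕ K) ⊕ (M2 ⊕ K) = M1 ⊕ M2 — the shared key cancels under XOR.
byte 0: e6 XOR 87 = 61
byte 1: 79 XOR 58 = 21
byte 2: f3 XOR e6 = 15
byte 3: 29 XOR ff = d6
byte 4: 68 XOR 05 = 6d
byte 5: 96 XOR 77 = e1
byte 6: d2 XOR 11 = c3
byte 7: a7 XOR 96 = 31
byte 8: ac XOR 92 = 3e
byte 9: cb XOR 02 = c9
byte 10: 7b XOR ed = 96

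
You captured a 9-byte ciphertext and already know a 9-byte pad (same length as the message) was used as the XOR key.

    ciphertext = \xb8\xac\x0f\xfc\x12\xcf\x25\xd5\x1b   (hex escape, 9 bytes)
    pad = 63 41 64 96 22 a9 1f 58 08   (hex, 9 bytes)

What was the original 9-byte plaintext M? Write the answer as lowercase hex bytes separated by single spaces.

10111000 ^ 01100011 = 11011011
10101100 ^ 01000001 = 11101101
00001111 ^ 01100100 = 01101011
11111100 ^ 10010110 = 01101010
00010010 ^ 00100010 = 00110000
11001111 ^ 10101001 = 01100110
00100101 ^ 00011111 = 00111010
11010101 ^ 01011000 = 10001101
00011011 ^ 00001000 = 00010011

db ed 6b 6a 30 66 3a 8d 13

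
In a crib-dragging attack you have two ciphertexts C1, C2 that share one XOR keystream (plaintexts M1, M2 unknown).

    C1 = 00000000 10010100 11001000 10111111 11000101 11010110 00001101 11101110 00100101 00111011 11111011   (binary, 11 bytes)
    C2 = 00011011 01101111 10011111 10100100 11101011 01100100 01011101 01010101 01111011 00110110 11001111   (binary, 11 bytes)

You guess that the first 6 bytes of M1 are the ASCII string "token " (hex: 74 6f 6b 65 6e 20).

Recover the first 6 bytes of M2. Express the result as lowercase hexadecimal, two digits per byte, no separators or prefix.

First, C1 ⊕ C2 = (M1 ⊕ K) ⊕ (M2 ⊕ K) = M1 ⊕ M2, so the key drops out. Then M2 = (M1 ⊕ M2) ⊕ M1 over the first 6 bytes.
byte 0: (00 XOR 1b) XOR 74 = 1b XOR 74 = 6f
byte 1: (94 XOR 6f) XOR 6f = fb XOR 6f = 94
byte 2: (c8 XOR 9f) XOR 6b = 57 XOR 6b = 3c
byte 3: (bf XOR a4) XOR 65 = 1b XOR 65 = 7e
byte 4: (c5 XOR eb) XOR 6e = 2e XOR 6e = 40
byte 5: (d6 XOR 64) XOR 20 = b2 XOR 20 = 92

6f943c7e4092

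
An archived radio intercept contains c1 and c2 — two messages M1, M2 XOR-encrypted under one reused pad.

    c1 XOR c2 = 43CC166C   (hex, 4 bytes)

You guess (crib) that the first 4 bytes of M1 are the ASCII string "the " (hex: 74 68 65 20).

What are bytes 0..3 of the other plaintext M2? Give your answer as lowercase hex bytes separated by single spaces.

37 a4 73 4c

Since c1 ⊕ c2 = M1 ⊕ M2, XORing with the guessed M1 bytes yields the corresponding M2 bytes: M2 = (c1 ⊕ c2) ⊕ M1.
43 ^ 74 = 37
cc ^ 68 = a4
16 ^ 65 = 73
6c ^ 20 = 4c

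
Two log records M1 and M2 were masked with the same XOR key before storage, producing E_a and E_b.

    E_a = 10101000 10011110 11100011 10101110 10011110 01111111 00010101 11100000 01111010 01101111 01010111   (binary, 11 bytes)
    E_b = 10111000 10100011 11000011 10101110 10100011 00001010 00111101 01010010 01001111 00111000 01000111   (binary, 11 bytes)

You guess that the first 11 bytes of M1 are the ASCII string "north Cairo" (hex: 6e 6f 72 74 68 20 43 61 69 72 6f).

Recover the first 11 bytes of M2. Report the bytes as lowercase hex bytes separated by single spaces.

7e 52 52 74 55 55 6b d3 5c 25 7f

First, E_a ⊕ E_b = (M1 ⊕ K) ⊕ (M2 ⊕ K) = M1 ⊕ M2, so the key drops out. Then M2 = (M1 ⊕ M2) ⊕ M1 over the first 11 bytes.
byte 0: (a8 XOR b8) XOR 6e = 10 XOR 6e = 7e
byte 1: (9e XOR a3) XOR 6f = 3d XOR 6f = 52
byte 2: (e3 XOR c3) XOR 72 = 20 XOR 72 = 52
byte 3: (ae XOR ae) XOR 74 = 00 XOR 74 = 74
byte 4: (9e XOR a3) XOR 68 = 3d XOR 68 = 55
byte 5: (7f XOR 0a) XOR 20 = 75 XOR 20 = 55
byte 6: (15 XOR 3d) XOR 43 = 28 XOR 43 = 6b
byte 7: (e0 XOR 52) XOR 61 = b2 XOR 61 = d3
byte 8: (7a XOR 4f) XOR 69 = 35 XOR 69 = 5c
byte 9: (6f XOR 38) XOR 72 = 57 XOR 72 = 25
byte 10: (57 XOR 47) XOR 6f = 10 XOR 6f = 7f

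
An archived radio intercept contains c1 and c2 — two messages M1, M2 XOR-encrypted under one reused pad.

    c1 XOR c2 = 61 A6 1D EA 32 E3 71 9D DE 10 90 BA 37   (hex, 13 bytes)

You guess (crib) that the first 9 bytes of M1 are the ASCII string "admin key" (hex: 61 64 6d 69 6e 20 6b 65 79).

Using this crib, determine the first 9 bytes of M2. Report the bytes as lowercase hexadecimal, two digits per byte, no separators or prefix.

00c270835cc31af8a7

Since c1 ⊕ c2 = M1 ⊕ M2, XORing with the guessed M1 bytes yields the corresponding M2 bytes: M2 = (c1 ⊕ c2) ⊕ M1.
61 ⊕ 61 = 00
a6 ⊕ 64 = c2
1d ⊕ 6d = 70
ea ⊕ 69 = 83
32 ⊕ 6e = 5c
e3 ⊕ 20 = c3
71 ⊕ 6b = 1a
9d ⊕ 65 = f8
de ⊕ 79 = a7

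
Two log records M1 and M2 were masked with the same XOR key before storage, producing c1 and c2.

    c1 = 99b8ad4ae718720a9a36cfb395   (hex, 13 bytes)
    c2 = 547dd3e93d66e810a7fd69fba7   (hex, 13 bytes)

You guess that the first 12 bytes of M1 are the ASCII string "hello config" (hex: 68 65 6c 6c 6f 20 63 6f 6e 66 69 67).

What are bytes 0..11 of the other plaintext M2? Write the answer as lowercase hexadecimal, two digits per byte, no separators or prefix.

a5a012cfb55ef97553adcf2f

First, c1 ⊕ c2 = (M1 ⊕ K) ⊕ (M2 ⊕ K) = M1 ⊕ M2, so the key drops out. Then M2 = (M1 ⊕ M2) ⊕ M1 over the first 12 bytes.
byte 0: (99 xor 54) xor 68 = cd xor 68 = a5
byte 1: (b8 xor 7d) xor 65 = c5 xor 65 = a0
byte 2: (ad xor d3) xor 6c = 7e xor 6c = 12
byte 3: (4a xor e9) xor 6c = a3 xor 6c = cf
byte 4: (e7 xor 3d) xor 6f = da xor 6f = b5
byte 5: (18 xor 66) xor 20 = 7e xor 20 = 5e
byte 6: (72 xor e8) xor 63 = 9a xor 63 = f9
byte 7: (0a xor 10) xor 6f = 1a xor 6f = 75
byte 8: (9a xor a7) xor 6e = 3d xor 6e = 53
byte 9: (36 xor fd) xor 66 = cb xor 66 = ad
byte 10: (cf xor 69) xor 69 = a6 xor 69 = cf
byte 11: (b3 xor fb) xor 67 = 48 xor 67 = 2f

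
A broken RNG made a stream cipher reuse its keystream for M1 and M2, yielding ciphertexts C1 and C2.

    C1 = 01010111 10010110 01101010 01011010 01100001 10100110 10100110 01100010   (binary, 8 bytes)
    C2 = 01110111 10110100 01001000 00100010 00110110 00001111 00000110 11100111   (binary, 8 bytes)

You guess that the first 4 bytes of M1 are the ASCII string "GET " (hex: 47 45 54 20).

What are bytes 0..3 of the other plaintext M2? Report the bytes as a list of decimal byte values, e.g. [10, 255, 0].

First, C1 ⊕ C2 = (M1 ⊕ K) ⊕ (M2 ⊕ K) = M1 ⊕ M2, so the key drops out. Then M2 = (M1 ⊕ M2) ⊕ M1 over the first 4 bytes.
byte 0: (57 XOR 77) XOR 47 = 20 XOR 47 = 67
byte 1: (96 XOR b4) XOR 45 = 22 XOR 45 = 67
byte 2: (6a XOR 48) XOR 54 = 22 XOR 54 = 76
byte 3: (5a XOR 22) XOR 20 = 78 XOR 20 = 58

[103, 103, 118, 88]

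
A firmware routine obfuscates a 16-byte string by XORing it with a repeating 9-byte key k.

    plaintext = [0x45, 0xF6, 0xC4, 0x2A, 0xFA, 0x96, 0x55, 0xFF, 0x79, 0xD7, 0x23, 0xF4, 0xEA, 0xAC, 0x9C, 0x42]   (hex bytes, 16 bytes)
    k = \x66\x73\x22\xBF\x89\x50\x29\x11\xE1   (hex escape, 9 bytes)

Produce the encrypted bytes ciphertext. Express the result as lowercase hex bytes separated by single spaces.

The 9-byte key repeats, so the effective keystream is 66 73 22 bf 89 50 29 11 e1 66 73 22 bf 89 50 29.
byte 0: 45 ⊕ 66 = 23
byte 1: f6 ⊕ 73 = 85
byte 2: c4 ⊕ 22 = e6
byte 3: 2a ⊕ bf = 95
byte 4: fa ⊕ 89 = 73
byte 5: 96 ⊕ 50 = c6
byte 6: 55 ⊕ 29 = 7c
byte 7: ff ⊕ 11 = ee
byte 8: 79 ⊕ e1 = 98
byte 9: d7 ⊕ 66 = b1
byte 10: 23 ⊕ 73 = 50
byte 11: f4 ⊕ 22 = d6
byte 12: ea ⊕ bf = 55
byte 13: ac ⊕ 89 = 25
byte 14: 9c ⊕ 50 = cc
byte 15: 42 ⊕ 29 = 6b

23 85 e6 95 73 c6 7c ee 98 b1 50 d6 55 25 cc 6b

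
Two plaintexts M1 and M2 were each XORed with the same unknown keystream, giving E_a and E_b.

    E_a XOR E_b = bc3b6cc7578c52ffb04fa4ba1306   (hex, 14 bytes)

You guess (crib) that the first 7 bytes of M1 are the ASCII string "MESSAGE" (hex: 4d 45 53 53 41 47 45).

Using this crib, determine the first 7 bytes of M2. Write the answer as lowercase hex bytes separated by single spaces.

f1 7e 3f 94 16 cb 17

Since E_a ⊕ E_b = M1 ⊕ M2, XORing with the guessed M1 bytes yields the corresponding M2 bytes: M2 = (E_a ⊕ E_b) ⊕ M1.
byte 0: 10111100 ^ 01001101 = 11110001
byte 1: 00111011 ^ 01000101 = 01111110
byte 2: 01101100 ^ 01010011 = 00111111
byte 3: 11000111 ^ 01010011 = 10010100
byte 4: 01010111 ^ 01000001 = 00010110
byte 5: 10001100 ^ 01000111 = 11001011
byte 6: 01010010 ^ 01000101 = 00010111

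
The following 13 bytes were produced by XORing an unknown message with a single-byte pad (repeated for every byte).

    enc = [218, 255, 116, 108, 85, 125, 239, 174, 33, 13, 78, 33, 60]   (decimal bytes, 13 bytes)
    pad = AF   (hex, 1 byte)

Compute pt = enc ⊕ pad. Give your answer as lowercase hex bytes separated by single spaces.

The 1-byte key repeats, so the effective keystream is af af af af af af af af af af af af af.
byte 0: 11011010 XOR 10101111 = 01110101
byte 1: 11111111 XOR 10101111 = 01010000
byte 2: 01110100 XOR 10101111 = 11011011
byte 3: 01101100 XOR 10101111 = 11000011
byte 4: 01010101 XOR 10101111 = 11111010
byte 5: 01111101 XOR 10101111 = 11010010
byte 6: 11101111 XOR 10101111 = 01000000
byte 7: 10101110 XOR 10101111 = 00000001
byte 8: 00100001 XOR 10101111 = 10001110
byte 9: 00001101 XOR 10101111 = 10100010
byte 10: 01001110 XOR 10101111 = 11100001
byte 11: 00100001 XOR 10101111 = 10001110
byte 12: 00111100 XOR 10101111 = 10010011

75 50 db c3 fa d2 40 01 8e a2 e1 8e 93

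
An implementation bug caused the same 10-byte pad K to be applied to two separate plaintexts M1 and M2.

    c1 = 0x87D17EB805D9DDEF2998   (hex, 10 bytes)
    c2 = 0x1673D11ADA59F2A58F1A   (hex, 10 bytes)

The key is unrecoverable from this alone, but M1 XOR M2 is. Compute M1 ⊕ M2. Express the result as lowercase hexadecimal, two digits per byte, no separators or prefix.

c1 ⊕ c2 = (M1 ⊕ K) ⊕ (M2 ⊕ K) = M1 ⊕ M2 — the shared key cancels under XOR.
byte 0: 135 XOR  22 = 145
byte 1: 209 XOR 115 = 162
byte 2: 126 XOR 209 = 175
byte 3: 184 XOR  26 = 162
byte 4:   5 XOR 218 = 223
byte 5: 217 XOR  89 = 128
byte 6: 221 XOR 242 =  47
byte 7: 239 XOR 165 =  74
byte 8:  41 XOR 143 = 166
byte 9: 152 XOR  26 = 130

91a2afa2df802f4aa682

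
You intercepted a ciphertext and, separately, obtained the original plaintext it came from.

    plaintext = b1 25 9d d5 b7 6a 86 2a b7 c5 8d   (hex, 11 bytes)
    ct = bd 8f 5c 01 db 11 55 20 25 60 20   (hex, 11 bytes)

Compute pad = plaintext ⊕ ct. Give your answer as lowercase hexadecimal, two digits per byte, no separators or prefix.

Since ct = plaintext ⊕ pad, XORing both sides with plaintext gives pad = plaintext ⊕ ct.
byte 0: b1 ⊕ bd = 0c
byte 1: 25 ⊕ 8f = aa
byte 2: 9d ⊕ 5c = c1
byte 3: d5 ⊕ 01 = d4
byte 4: b7 ⊕ db = 6c
byte 5: 6a ⊕ 11 = 7b
byte 6: 86 ⊕ 55 = d3
byte 7: 2a ⊕ 20 = 0a
byte 8: b7 ⊕ 25 = 92
byte 9: c5 ⊕ 60 = a5
byte 10: 8d ⊕ 20 = ad

0caac1d46c7bd30a92a5ad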